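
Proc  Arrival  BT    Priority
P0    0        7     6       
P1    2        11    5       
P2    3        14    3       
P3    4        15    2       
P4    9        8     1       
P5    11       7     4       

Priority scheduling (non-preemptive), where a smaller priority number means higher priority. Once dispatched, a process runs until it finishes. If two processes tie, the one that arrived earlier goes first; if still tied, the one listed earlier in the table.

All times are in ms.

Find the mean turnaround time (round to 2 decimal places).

Timeline: | P0 0-7 | P3 7-22 | P4 22-30 | P2 30-44 | P5 44-51 | P1 51-62 |
Completion: P0=7  P1=62  P2=44  P3=22  P4=30  P5=51
Turnaround (C−A): P0=7  P1=60  P2=41  P3=18  P4=21  P5=40
Turnaround times: P0=7, P1=60, P2=41, P3=18, P4=21, P5=40
Average turnaround = (7+60+41+18+21+40) / 6 = 187/6 = 31.17

31.17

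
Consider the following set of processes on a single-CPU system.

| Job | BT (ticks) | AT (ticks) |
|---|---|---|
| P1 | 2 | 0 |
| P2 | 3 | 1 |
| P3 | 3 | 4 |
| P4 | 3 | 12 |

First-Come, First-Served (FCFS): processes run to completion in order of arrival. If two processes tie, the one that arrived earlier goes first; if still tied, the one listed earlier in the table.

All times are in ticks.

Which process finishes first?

P1

Schedule: | P1 0-2 | P2 2-5 | P3 5-8 | idle 8-12 | P4 12-15 |
Completion: P1=2  P2=5  P3=8  P4=15
Finish order: P1 → P2 → P3 → P4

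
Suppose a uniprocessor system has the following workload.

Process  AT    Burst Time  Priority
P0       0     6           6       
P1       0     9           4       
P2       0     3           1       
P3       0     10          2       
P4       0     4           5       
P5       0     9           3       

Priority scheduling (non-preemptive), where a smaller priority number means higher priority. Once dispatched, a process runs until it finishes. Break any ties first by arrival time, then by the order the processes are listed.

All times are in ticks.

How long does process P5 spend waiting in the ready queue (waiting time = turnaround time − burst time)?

Timeline: | P2 0-3 | P3 3-13 | P5 13-22 | P1 22-31 | P4 31-35 | P0 35-41 |
Completion: P0=41  P1=31  P2=3  P3=13  P4=35  P5=22
Turnaround (C−A): P0=41  P1=31  P2=3  P3=13  P4=35  P5=22
Waiting(P5) = turnaround − burst = 22 − 9 = 13

13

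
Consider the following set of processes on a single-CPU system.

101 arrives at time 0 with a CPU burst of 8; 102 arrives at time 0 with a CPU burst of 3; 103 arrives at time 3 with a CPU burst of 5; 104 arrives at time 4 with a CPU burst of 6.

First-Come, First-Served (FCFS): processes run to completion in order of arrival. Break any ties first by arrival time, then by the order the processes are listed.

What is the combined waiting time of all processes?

Timeline: | 101 0-8 | 102 8-11 | 103 11-16 | 104 16-22 |
Completion: 101=8  102=11  103=16  104=22
Turnaround (C−A): 101=8  102=11  103=13  104=18
Waiting = turnaround − burst: 101=0, 102=8, 103=8, 104=12
Total waiting = 0 + 8 + 8 + 12 = 28

28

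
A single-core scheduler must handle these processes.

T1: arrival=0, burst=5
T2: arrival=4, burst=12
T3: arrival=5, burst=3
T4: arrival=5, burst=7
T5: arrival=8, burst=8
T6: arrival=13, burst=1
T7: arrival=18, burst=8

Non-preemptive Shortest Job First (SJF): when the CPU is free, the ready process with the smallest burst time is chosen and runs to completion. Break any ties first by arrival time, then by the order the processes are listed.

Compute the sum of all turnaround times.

Gantt: | T1 0-5 | T3 5-8 | T4 8-15 | T6 15-16 | T5 16-24 | T7 24-32 | T2 32-44 |
Completion: T1=5  T2=44  T3=8  T4=15  T5=24  T6=16  T7=32
Turnaround = completion − arrival: T1=5, T2=40, T3=3, T4=10, T5=16, T6=3, T7=14
Total turnaround = 5 + 40 + 3 + 10 + 16 + 3 + 14 = 91

91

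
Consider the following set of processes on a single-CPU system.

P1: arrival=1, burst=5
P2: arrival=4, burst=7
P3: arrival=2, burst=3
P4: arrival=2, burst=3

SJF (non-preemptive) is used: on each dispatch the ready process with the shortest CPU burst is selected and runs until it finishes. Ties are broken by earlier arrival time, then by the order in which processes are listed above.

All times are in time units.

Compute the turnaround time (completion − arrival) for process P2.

Gantt: | idle 0-1 | P1 1-6 | P3 6-9 | P4 9-12 | P2 12-19 |
Completion: P1=6  P2=19  P3=9  P4=12
Turnaround (C−A): P1=5  P2=15  P3=7  P4=10
Turnaround(P2) = completion − arrival = 19 − 4 = 15

15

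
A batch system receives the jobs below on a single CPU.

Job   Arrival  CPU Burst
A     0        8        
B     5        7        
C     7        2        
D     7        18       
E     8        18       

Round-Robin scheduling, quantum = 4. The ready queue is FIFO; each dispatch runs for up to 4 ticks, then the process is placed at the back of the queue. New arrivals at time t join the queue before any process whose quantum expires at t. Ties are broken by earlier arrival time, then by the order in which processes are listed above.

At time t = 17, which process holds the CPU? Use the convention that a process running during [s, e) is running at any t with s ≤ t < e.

Timeline: | A 0-8 | B 8-12 | C 12-14 | D 14-18 | E 18-22 | B 22-25 | D 25-29 | E 29-33 | D 33-37 | E 37-41 | D 41-45 | E 45-49 | D 49-51 | E 51-53 |
Completion: A=8  B=25  C=14  D=51  E=53
Turnaround (C−A): A=8  B=20  C=7  D=44  E=45

D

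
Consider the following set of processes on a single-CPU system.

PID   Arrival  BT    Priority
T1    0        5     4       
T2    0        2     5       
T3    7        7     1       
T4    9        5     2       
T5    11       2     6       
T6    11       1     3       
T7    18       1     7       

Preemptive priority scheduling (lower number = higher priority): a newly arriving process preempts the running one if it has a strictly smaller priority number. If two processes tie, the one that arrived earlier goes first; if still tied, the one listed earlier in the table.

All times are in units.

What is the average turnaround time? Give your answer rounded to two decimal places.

7.71

Schedule: | T1 0-5 | T2 5-7 | T3 7-14 | T4 14-19 | T6 19-20 | T5 20-22 | T7 22-23 |
Completion: T1=5  T2=7  T3=14  T4=19  T5=22  T6=20  T7=23
Turnaround (C−A): T1=5  T2=7  T3=7  T4=10  T5=11  T6=9  T7=5
Turnaround times: T1=5, T2=7, T3=7, T4=10, T5=11, T6=9, T7=5
Average turnaround = (5+7+7+10+11+9+5) / 7 = 54/7 = 7.71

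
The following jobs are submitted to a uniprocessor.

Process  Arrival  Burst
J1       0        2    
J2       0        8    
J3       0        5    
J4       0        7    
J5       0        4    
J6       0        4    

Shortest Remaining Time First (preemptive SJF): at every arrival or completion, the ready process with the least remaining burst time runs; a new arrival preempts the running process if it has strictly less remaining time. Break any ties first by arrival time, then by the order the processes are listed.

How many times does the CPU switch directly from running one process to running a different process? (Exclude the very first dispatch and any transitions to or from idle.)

5

Schedule: | J1 0-2 | J5 2-6 | J6 6-10 | J3 10-15 | J4 15-22 | J2 22-30 |
Completion: J1=2  J2=30  J3=15  J4=22  J5=6  J6=10
Turnaround (C−A): J1=2  J2=30  J3=15  J4=22  J5=6  J6=10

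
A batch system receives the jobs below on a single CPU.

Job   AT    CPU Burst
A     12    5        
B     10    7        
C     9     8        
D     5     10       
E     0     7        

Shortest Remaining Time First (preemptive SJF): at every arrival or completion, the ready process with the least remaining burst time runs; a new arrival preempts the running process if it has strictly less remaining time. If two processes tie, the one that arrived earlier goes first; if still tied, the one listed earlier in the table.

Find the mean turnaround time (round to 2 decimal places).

15.20

Gantt: | E 0-7 | D 7-17 | A 17-22 | B 22-29 | C 29-37 |
Completion: A=22  B=29  C=37  D=17  E=7
Turnaround times: A=10, B=19, C=28, D=12, E=7
Average turnaround = (10+19+28+12+7) / 5 = 76/5 = 15.20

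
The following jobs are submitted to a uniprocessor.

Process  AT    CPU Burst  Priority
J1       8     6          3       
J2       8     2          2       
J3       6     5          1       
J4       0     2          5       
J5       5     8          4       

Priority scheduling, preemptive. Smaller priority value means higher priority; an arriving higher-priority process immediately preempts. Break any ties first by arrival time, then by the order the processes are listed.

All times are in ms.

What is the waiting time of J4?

0

Timeline: | J4 0-2 | idle 2-5 | J5 5-6 | J3 6-11 | J2 11-13 | J1 13-19 | J5 19-26 |
Completion: J1=19  J2=13  J3=11  J4=2  J5=26
Waiting(J4) = turnaround − burst = 2 − 2 = 0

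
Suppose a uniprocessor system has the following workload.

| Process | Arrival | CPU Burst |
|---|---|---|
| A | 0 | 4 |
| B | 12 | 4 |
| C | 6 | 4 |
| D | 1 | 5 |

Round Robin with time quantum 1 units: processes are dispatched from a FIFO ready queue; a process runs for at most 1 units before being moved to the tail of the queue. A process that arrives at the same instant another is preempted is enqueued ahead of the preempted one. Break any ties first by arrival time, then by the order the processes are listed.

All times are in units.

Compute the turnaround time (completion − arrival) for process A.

7

Schedule: | A 0-1 | D 1-2 | A 2-3 | D 3-4 | A 4-5 | D 5-6 | A 6-7 | C 7-8 | D 8-9 | C 9-10 | D 10-11 | C 11-12 | B 12-13 | C 13-14 | B 14-17 |
Completion: A=7  B=17  C=14  D=11
Turnaround (C−A): A=7  B=5  C=8  D=10
Turnaround(A) = completion − arrival = 7 − 0 = 7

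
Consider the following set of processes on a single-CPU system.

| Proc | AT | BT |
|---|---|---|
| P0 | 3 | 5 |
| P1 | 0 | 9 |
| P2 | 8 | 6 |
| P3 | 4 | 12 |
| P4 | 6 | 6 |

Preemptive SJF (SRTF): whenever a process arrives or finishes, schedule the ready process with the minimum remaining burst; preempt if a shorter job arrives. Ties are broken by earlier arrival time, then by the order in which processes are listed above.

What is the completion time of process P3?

Gantt: | P1 0-3 | P0 3-8 | P1 8-14 | P4 14-20 | P2 20-26 | P3 26-38 |
Completion: P0=8  P1=14  P2=26  P3=38  P4=20

38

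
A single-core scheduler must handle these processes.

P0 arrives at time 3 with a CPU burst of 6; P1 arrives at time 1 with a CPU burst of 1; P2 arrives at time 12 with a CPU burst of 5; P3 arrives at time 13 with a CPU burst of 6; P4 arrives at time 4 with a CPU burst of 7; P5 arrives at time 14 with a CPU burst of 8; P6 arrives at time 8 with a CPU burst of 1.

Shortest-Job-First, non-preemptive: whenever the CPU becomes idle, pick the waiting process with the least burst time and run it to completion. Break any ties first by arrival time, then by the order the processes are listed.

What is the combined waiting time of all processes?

35

Timeline: | idle 0-1 | P1 1-2 | idle 2-3 | P0 3-9 | P6 9-10 | P4 10-17 | P2 17-22 | P3 22-28 | P5 28-36 |
Completion: P0=9  P1=2  P2=22  P3=28  P4=17  P5=36  P6=10
Turnaround (C−A): P0=6  P1=1  P2=10  P3=15  P4=13  P5=22  P6=2
Waiting = turnaround − burst: P0=0, P1=0, P2=5, P3=9, P4=6, P5=14, P6=1
Total waiting = 0 + 0 + 5 + 9 + 6 + 14 + 1 = 35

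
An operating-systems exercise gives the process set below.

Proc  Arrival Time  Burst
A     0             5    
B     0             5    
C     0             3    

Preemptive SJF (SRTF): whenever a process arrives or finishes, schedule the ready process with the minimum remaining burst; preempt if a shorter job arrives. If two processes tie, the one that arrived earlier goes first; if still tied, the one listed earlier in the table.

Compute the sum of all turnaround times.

Timeline: | C 0-3 | A 3-8 | B 8-13 |
Completion: A=8  B=13  C=3
Turnaround (C−A): A=8  B=13  C=3
Turnaround = completion − arrival: A=8, B=13, C=3
Total turnaround = 8 + 13 + 3 = 24

24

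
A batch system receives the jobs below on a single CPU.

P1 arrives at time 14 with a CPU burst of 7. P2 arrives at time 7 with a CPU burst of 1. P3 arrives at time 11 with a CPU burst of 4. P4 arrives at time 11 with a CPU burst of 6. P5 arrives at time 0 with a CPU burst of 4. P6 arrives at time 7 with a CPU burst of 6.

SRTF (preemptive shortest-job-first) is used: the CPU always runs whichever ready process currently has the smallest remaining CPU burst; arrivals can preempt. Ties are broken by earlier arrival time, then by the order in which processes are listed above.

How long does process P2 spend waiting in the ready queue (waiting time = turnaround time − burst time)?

Timeline: | P5 0-4 | idle 4-7 | P2 7-8 | P6 8-14 | P3 14-18 | P4 18-24 | P1 24-31 |
Completion: P1=31  P2=8  P3=18  P4=24  P5=4  P6=14
Waiting(P2) = turnaround − burst = 1 − 1 = 0

0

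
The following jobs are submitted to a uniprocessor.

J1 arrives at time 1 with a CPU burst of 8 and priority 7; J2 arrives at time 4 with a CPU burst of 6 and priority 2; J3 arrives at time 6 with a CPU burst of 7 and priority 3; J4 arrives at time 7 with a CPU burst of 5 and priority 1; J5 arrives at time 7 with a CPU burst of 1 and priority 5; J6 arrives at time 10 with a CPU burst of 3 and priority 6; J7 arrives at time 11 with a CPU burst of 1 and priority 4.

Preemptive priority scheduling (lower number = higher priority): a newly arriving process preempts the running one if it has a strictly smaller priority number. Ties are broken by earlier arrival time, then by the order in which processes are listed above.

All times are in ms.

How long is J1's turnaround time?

Timeline: | idle 0-1 | J1 1-4 | J2 4-7 | J4 7-12 | J2 12-15 | J3 15-22 | J7 22-23 | J5 23-24 | J6 24-27 | J1 27-32 |
Completion: J1=32  J2=15  J3=22  J4=12  J5=24  J6=27  J7=23
Turnaround(J1) = completion − arrival = 32 − 1 = 31

31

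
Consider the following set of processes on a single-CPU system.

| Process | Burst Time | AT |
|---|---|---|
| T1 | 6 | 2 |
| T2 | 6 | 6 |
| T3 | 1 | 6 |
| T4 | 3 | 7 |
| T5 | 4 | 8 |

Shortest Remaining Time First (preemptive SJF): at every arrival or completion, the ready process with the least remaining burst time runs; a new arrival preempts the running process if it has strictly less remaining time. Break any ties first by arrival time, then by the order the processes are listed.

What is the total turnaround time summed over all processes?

37

Gantt: | idle 0-2 | T1 2-6 | T3 6-7 | T1 7-9 | T4 9-12 | T5 12-16 | T2 16-22 |
Completion: T1=9  T2=22  T3=7  T4=12  T5=16
Turnaround (C−A): T1=7  T2=16  T3=1  T4=5  T5=8
Turnaround = completion − arrival: T1=7, T2=16, T3=1, T4=5, T5=8
Total turnaround = 7 + 16 + 1 + 5 + 8 = 37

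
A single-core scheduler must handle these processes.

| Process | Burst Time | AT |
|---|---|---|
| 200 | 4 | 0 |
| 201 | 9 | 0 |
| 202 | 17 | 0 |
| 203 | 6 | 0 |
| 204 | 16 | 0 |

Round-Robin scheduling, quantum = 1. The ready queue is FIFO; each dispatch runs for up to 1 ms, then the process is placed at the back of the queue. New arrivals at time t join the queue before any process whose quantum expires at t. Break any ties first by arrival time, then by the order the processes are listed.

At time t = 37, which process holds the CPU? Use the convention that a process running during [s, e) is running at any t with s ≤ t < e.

202

Timeline: | 200 0-1 | 201 1-2 | 202 2-3 | 203 3-4 | 204 4-5 | 200 5-6 | 201 6-7 | 202 7-8 | 203 8-9 | 204 9-10 | 200 10-11 | 201 11-12 | 202 12-13 | 203 13-14 | 204 14-15 | 200 15-16 | 201 16-17 | 202 17-18 | 203 18-19 | 204 19-20 | 201 20-21 | 202 21-22 | 203 22-23 | 204 23-24 | 201 24-25 | 202 25-26 | 203 26-27 | 204 27-28 | 201 28-29 | 202 29-30 | 204 30-31 | 201 31-32 | 202 32-33 | 204 33-34 | 201 34-35 | 202 35-36 | 204 36-37 | 202 37-38 | 204 38-39 | 202 39-40 | 204 40-41 | 202 41-42 | 204 42-43 | 202 43-44 | 204 44-45 | 202 45-46 | 204 46-47 | 202 47-48 | 204 48-49 | 202 49-50 | 204 50-51 | 202 51-52 |
Completion: 200=16  201=35  202=52  203=27  204=51
Turnaround (C−A): 200=16  201=35  202=52  203=27  204=51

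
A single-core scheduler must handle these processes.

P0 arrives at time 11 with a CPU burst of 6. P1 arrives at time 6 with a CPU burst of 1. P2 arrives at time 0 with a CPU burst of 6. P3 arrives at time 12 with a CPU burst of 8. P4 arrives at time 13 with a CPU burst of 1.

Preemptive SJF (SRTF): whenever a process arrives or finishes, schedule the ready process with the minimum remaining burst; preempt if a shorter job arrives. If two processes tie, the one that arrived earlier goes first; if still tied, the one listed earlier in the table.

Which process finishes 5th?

P3

Gantt: | P2 0-6 | P1 6-7 | idle 7-11 | P0 11-13 | P4 13-14 | P0 14-18 | P3 18-26 |
Completion: P0=18  P1=7  P2=6  P3=26  P4=14
Finish order: P2 → P1 → P4 → P0 → P3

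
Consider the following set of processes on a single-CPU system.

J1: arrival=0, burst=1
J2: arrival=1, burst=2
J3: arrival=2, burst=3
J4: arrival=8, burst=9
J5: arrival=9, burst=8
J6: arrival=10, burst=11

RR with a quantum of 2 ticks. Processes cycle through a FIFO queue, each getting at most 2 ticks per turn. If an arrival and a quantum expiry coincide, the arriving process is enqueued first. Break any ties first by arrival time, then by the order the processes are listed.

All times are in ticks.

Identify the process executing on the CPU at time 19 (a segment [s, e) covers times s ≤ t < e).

J6

Schedule: | J1 0-1 | J2 1-3 | J3 3-6 | idle 6-8 | J4 8-10 | J5 10-12 | J6 12-14 | J4 14-16 | J5 16-18 | J6 18-20 | J4 20-22 | J5 22-24 | J6 24-26 | J4 26-28 | J5 28-30 | J6 30-32 | J4 32-33 | J6 33-36 |
Completion: J1=1  J2=3  J3=6  J4=33  J5=30  J6=36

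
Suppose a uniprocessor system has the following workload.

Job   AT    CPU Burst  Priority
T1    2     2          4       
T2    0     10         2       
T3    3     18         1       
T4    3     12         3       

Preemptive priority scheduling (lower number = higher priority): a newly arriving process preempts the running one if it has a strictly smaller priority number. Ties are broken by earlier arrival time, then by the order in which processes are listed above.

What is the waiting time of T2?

18

Schedule: | T2 0-3 | T3 3-21 | T2 21-28 | T4 28-40 | T1 40-42 |
Completion: T1=42  T2=28  T3=21  T4=40
Waiting(T2) = turnaround − burst = 28 − 10 = 18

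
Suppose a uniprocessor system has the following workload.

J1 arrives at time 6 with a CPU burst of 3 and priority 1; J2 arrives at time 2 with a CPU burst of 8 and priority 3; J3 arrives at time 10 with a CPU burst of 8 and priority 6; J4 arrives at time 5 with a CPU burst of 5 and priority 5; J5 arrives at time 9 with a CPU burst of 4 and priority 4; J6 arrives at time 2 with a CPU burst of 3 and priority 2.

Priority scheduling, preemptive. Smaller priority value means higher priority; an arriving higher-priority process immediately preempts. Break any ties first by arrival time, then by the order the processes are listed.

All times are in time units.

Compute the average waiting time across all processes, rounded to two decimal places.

7.17

Schedule: | idle 0-2 | J6 2-5 | J2 5-6 | J1 6-9 | J2 9-16 | J5 16-20 | J4 20-25 | J3 25-33 |
Completion: J1=9  J2=16  J3=33  J4=25  J5=20  J6=5
Waiting times: J1=0, J2=6, J3=15, J4=15, J5=7, J6=0
Average waiting = (0+6+15+15+7+0) / 6 = 43/6 = 7.17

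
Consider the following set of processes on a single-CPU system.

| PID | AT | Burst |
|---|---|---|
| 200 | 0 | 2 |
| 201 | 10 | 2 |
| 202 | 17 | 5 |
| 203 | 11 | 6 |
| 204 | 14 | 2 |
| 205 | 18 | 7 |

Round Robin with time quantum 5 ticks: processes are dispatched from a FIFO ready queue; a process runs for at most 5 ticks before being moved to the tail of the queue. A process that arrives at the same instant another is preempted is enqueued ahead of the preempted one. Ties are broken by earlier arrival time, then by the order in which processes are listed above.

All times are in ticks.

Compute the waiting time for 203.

8

Gantt: | 200 0-2 | idle 2-10 | 201 10-12 | 203 12-17 | 204 17-19 | 202 19-24 | 203 24-25 | 205 25-32 |
Completion: 200=2  201=12  202=24  203=25  204=19  205=32
Waiting(203) = turnaround − burst = 14 − 6 = 8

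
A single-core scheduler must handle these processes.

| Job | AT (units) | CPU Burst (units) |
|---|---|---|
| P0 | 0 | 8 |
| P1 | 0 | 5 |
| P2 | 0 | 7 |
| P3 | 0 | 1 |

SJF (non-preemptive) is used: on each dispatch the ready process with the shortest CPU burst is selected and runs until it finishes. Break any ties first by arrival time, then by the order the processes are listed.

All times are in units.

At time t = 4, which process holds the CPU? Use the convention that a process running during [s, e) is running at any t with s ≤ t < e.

Schedule: | P3 0-1 | P1 1-6 | P2 6-13 | P0 13-21 |
Completion: P0=21  P1=6  P2=13  P3=1

P1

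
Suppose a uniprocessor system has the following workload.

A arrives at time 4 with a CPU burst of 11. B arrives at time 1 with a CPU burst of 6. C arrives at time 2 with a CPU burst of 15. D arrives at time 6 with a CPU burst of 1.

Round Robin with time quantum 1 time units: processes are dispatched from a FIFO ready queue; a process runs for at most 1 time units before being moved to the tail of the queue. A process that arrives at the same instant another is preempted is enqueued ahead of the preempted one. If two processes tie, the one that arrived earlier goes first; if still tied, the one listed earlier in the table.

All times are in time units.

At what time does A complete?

Gantt: | idle 0-1 | B 1-2 | C 2-3 | B 3-4 | C 4-5 | A 5-6 | B 6-7 | C 7-8 | D 8-9 | A 9-10 | B 10-11 | C 11-12 | A 12-13 | B 13-14 | C 14-15 | A 15-16 | B 16-17 | C 17-18 | A 18-19 | C 19-20 | A 20-21 | C 21-22 | A 22-23 | C 23-24 | A 24-25 | C 25-26 | A 26-27 | C 27-28 | A 28-29 | C 29-30 | A 30-31 | C 31-34 |
Completion: A=31  B=17  C=34  D=9

31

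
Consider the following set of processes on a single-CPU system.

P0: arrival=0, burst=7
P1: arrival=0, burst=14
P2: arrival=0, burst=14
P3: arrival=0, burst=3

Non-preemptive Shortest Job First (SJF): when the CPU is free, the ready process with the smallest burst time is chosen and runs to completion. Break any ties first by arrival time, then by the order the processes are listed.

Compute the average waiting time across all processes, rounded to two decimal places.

9.25

Timeline: | P3 0-3 | P0 3-10 | P1 10-24 | P2 24-38 |
Completion: P0=10  P1=24  P2=38  P3=3
Waiting times: P0=3, P1=10, P2=24, P3=0
Average waiting = (3+10+24+0) / 4 = 37/4 = 9.25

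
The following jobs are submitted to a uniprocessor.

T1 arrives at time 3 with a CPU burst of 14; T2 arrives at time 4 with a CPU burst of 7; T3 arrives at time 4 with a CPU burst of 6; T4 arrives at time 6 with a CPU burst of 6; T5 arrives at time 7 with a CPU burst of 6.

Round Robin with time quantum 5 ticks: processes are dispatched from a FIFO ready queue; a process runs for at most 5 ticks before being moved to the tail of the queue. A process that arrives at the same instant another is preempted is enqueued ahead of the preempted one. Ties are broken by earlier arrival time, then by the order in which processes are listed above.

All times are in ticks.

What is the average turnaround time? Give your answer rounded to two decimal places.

32.80

Gantt: | idle 0-3 | T1 3-8 | T2 8-13 | T3 13-18 | T4 18-23 | T5 23-28 | T1 28-33 | T2 33-35 | T3 35-36 | T4 36-37 | T5 37-38 | T1 38-42 |
Completion: T1=42  T2=35  T3=36  T4=37  T5=38
Turnaround times: T1=39, T2=31, T3=32, T4=31, T5=31
Average turnaround = (39+31+32+31+31) / 5 = 164/5 = 32.80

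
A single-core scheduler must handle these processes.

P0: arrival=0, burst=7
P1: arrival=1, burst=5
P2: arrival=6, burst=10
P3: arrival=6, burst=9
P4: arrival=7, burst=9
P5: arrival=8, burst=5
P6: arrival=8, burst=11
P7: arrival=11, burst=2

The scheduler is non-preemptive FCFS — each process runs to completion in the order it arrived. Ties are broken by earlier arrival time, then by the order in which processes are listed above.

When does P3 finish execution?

Gantt: | P0 0-7 | P1 7-12 | P2 12-22 | P3 22-31 | P4 31-40 | P5 40-45 | P6 45-56 | P7 56-58 |
Completion: P0=7  P1=12  P2=22  P3=31  P4=40  P5=45  P6=56  P7=58

31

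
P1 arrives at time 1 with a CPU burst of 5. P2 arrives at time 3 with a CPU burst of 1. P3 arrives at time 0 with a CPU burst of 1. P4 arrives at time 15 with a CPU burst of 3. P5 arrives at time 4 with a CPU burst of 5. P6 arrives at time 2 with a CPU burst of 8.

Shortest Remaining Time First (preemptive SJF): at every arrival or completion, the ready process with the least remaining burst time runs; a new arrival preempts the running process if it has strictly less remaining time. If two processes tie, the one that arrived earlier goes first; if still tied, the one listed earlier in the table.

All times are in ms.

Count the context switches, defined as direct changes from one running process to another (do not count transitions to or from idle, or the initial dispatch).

Gantt: | P3 0-1 | P1 1-3 | P2 3-4 | P1 4-7 | P5 7-12 | P6 12-15 | P4 15-18 | P6 18-23 |
Completion: P1=7  P2=4  P3=1  P4=18  P5=12  P6=23
Turnaround (C−A): P1=6  P2=1  P3=1  P4=3  P5=8  P6=21

7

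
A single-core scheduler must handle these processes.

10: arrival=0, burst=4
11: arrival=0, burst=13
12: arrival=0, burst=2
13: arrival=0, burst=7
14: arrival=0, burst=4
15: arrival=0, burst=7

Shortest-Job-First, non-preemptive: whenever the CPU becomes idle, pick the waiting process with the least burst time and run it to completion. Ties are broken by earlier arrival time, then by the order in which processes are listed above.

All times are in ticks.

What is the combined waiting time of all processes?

Timeline: | 12 0-2 | 10 2-6 | 14 6-10 | 13 10-17 | 15 17-24 | 11 24-37 |
Completion: 10=6  11=37  12=2  13=17  14=10  15=24
Waiting = turnaround − burst: 10=2, 11=24, 12=0, 13=10, 14=6, 15=17
Total waiting = 2 + 24 + 0 + 10 + 6 + 17 = 59

59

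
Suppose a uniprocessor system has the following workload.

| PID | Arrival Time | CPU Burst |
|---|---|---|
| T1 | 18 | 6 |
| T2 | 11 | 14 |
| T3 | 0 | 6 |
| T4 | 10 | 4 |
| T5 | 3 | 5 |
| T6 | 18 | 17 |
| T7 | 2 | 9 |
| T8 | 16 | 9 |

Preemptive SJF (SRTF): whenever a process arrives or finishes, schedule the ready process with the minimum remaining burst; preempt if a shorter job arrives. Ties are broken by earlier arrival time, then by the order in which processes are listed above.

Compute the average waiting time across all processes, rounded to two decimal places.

Gantt: | T3 0-6 | T5 6-11 | T4 11-15 | T7 15-24 | T1 24-30 | T8 30-39 | T2 39-53 | T6 53-70 |
Completion: T1=30  T2=53  T3=6  T4=15  T5=11  T6=70  T7=24  T8=39
Waiting times: T1=6, T2=28, T3=0, T4=1, T5=3, T6=35, T7=13, T8=14
Average waiting = (6+28+0+1+3+35+13+14) / 8 = 100/8 = 12.50

12.50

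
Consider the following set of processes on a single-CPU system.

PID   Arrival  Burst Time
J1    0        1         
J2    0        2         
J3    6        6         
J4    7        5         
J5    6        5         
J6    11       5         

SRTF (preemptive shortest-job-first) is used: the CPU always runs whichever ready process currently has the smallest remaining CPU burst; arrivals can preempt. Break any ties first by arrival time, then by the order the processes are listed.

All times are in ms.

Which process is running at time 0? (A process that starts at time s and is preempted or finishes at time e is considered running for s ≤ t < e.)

J1

Gantt: | J1 0-1 | J2 1-3 | idle 3-6 | J5 6-11 | J4 11-16 | J6 16-21 | J3 21-27 |
Completion: J1=1  J2=3  J3=27  J4=16  J5=11  J6=21
Turnaround (C−A): J1=1  J2=3  J3=21  J4=9  J5=5  J6=10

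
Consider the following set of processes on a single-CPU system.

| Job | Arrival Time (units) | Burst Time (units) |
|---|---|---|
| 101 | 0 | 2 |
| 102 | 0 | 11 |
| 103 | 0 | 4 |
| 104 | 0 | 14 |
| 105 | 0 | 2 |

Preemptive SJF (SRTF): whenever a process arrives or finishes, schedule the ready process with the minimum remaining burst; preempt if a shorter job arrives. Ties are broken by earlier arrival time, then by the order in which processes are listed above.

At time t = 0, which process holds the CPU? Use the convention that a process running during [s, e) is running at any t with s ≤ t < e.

101

Timeline: | 101 0-2 | 105 2-4 | 103 4-8 | 102 8-19 | 104 19-33 |
Completion: 101=2  102=19  103=8  104=33  105=4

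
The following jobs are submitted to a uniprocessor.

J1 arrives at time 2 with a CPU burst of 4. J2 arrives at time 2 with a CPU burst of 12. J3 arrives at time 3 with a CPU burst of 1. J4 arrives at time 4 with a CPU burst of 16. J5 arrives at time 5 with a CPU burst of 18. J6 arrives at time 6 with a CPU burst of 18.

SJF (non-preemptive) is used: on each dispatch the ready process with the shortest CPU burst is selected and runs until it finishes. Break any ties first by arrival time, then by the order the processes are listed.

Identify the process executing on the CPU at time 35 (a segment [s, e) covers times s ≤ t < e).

Timeline: | idle 0-2 | J1 2-6 | J3 6-7 | J2 7-19 | J4 19-35 | J5 35-53 | J6 53-71 |
Completion: J1=6  J2=19  J3=7  J4=35  J5=53  J6=71
Turnaround (C−A): J1=4  J2=17  J3=4  J4=31  J5=48  J6=65

J5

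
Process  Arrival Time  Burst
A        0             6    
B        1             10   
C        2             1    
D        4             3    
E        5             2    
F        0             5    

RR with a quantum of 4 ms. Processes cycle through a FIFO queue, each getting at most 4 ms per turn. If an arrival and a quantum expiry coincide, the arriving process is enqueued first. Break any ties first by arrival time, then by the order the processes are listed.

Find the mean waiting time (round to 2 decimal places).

12.67

Gantt: | A 0-4 | F 4-8 | B 8-12 | C 12-13 | D 13-16 | A 16-18 | E 18-20 | F 20-21 | B 21-27 |
Completion: A=18  B=27  C=13  D=16  E=20  F=21
Turnaround (C−A): A=18  B=26  C=11  D=12  E=15  F=21
Waiting times: A=12, B=16, C=10, D=9, E=13, F=16
Average waiting = (12+16+10+9+13+16) / 6 = 76/6 = 12.67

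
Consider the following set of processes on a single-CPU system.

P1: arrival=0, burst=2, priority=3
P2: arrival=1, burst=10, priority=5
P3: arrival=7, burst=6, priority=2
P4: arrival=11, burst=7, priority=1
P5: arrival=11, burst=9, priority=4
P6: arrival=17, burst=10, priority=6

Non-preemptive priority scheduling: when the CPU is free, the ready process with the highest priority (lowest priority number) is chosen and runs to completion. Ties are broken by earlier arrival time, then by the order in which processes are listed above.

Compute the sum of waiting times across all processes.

45

Gantt: | P1 0-2 | P2 2-12 | P4 12-19 | P3 19-25 | P5 25-34 | P6 34-44 |
Completion: P1=2  P2=12  P3=25  P4=19  P5=34  P6=44
Turnaround (C−A): P1=2  P2=11  P3=18  P4=8  P5=23  P6=27
Waiting = turnaround − burst: P1=0, P2=1, P3=12, P4=1, P5=14, P6=17
Total waiting = 0 + 1 + 12 + 1 + 14 + 17 = 45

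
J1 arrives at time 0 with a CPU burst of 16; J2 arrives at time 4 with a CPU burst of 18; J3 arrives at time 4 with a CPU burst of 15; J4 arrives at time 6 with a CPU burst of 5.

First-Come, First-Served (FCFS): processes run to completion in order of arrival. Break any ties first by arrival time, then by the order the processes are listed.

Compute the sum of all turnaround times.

Schedule: | J1 0-16 | J2 16-34 | J3 34-49 | J4 49-54 |
Completion: J1=16  J2=34  J3=49  J4=54
Turnaround = completion − arrival: J1=16, J2=30, J3=45, J4=48
Total turnaround = 16 + 30 + 45 + 48 = 139

139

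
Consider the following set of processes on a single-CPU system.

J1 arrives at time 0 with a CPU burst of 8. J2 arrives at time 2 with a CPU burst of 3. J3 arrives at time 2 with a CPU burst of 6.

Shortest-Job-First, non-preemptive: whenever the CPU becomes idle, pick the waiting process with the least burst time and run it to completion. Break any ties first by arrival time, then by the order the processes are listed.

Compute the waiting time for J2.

Gantt: | J1 0-8 | J2 8-11 | J3 11-17 |
Completion: J1=8  J2=11  J3=17
Waiting(J2) = turnaround − burst = 9 − 3 = 6

6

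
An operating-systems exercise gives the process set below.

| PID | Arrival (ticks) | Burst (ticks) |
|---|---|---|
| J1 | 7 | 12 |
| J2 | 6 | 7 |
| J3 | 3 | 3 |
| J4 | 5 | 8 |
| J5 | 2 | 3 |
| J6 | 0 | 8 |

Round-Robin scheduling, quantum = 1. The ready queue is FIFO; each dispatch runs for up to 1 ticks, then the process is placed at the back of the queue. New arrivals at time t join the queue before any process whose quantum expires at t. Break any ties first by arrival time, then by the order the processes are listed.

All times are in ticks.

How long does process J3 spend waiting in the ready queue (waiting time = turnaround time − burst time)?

Schedule: | J6 0-2 | J5 2-3 | J6 3-4 | J3 4-5 | J5 5-6 | J6 6-7 | J4 7-8 | J3 8-9 | J2 9-10 | J5 10-11 | J1 11-12 | J6 12-13 | J4 13-14 | J3 14-15 | J2 15-16 | J1 16-17 | J6 17-18 | J4 18-19 | J2 19-20 | J1 20-21 | J6 21-22 | J4 22-23 | J2 23-24 | J1 24-25 | J6 25-26 | J4 26-27 | J2 27-28 | J1 28-29 | J4 29-30 | J2 30-31 | J1 31-32 | J4 32-33 | J2 33-34 | J1 34-35 | J4 35-36 | J1 36-41 |
Completion: J1=41  J2=34  J3=15  J4=36  J5=11  J6=26
Turnaround (C−A): J1=34  J2=28  J3=12  J4=31  J5=9  J6=26
Waiting(J3) = turnaround − burst = 12 − 3 = 9

9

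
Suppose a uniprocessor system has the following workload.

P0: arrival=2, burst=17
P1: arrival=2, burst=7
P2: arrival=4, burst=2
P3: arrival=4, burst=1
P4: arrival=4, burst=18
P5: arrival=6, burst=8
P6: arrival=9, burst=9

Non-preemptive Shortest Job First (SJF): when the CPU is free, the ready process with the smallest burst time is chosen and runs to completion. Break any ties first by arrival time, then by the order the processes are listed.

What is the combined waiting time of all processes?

Timeline: | idle 0-2 | P1 2-9 | P3 9-10 | P2 10-12 | P5 12-20 | P6 20-29 | P0 29-46 | P4 46-64 |
Completion: P0=46  P1=9  P2=12  P3=10  P4=64  P5=20  P6=29
Waiting = turnaround − burst: P0=27, P1=0, P2=6, P3=5, P4=42, P5=6, P6=11
Total waiting = 27 + 0 + 6 + 5 + 42 + 6 + 11 = 97

97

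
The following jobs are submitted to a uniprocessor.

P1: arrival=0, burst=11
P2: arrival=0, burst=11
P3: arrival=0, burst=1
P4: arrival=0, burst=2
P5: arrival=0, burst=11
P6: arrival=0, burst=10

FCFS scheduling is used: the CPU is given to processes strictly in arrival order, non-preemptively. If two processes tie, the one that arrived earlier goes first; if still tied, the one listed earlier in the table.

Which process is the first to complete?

P1

Schedule: | P1 0-11 | P2 11-22 | P3 22-23 | P4 23-25 | P5 25-36 | P6 36-46 |
Completion: P1=11  P2=22  P3=23  P4=25  P5=36  P6=46
Finish order: P1 → P2 → P3 → P4 → P5 → P6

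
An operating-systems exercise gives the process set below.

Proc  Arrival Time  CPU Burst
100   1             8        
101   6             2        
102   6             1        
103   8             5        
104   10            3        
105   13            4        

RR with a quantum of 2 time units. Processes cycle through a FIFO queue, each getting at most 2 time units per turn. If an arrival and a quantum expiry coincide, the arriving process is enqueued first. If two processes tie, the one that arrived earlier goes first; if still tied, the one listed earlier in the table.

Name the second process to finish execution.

Timeline: | idle 0-1 | 100 1-7 | 101 7-9 | 102 9-10 | 100 10-12 | 103 12-14 | 104 14-16 | 105 16-18 | 103 18-20 | 104 20-21 | 105 21-23 | 103 23-24 |
Completion: 100=12  101=9  102=10  103=24  104=21  105=23
Finish order: 101 → 102 → 100 → 104 → 105 → 103

102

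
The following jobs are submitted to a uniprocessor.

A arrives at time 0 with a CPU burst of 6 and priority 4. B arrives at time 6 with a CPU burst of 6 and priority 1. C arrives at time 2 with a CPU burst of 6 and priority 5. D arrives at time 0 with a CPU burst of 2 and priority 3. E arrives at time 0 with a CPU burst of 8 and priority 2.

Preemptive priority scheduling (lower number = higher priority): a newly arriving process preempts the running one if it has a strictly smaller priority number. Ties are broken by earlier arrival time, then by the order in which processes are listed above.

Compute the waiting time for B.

0

Gantt: | E 0-6 | B 6-12 | E 12-14 | D 14-16 | A 16-22 | C 22-28 |
Completion: A=22  B=12  C=28  D=16  E=14
Turnaround (C−A): A=22  B=6  C=26  D=16  E=14
Waiting(B) = turnaround − burst = 6 − 6 = 0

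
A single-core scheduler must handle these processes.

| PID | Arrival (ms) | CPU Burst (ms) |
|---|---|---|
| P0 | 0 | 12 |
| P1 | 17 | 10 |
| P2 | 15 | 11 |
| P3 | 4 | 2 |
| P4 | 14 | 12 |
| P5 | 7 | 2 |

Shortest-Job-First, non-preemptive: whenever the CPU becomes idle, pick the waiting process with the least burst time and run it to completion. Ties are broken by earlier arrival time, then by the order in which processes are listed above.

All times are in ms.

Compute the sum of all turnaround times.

Schedule: | P0 0-12 | P3 12-14 | P5 14-16 | P2 16-27 | P1 27-37 | P4 37-49 |
Completion: P0=12  P1=37  P2=27  P3=14  P4=49  P5=16
Turnaround = completion − arrival: P0=12, P1=20, P2=12, P3=10, P4=35, P5=9
Total turnaround = 12 + 20 + 12 + 10 + 35 + 9 = 98

98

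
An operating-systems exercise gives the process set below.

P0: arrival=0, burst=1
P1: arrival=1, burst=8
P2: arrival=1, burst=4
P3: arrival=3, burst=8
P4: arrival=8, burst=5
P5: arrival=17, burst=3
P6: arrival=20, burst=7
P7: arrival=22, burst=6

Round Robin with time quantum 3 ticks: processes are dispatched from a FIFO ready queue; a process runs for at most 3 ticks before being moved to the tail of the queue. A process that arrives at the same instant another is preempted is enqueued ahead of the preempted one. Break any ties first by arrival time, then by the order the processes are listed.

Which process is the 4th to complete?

Gantt: | P0 0-1 | P1 1-4 | P2 4-7 | P3 7-10 | P1 10-13 | P2 13-14 | P4 14-17 | P3 17-20 | P1 20-22 | P5 22-25 | P4 25-27 | P6 27-30 | P3 30-32 | P7 32-35 | P6 35-38 | P7 38-41 | P6 41-42 |
Completion: P0=1  P1=22  P2=14  P3=32  P4=27  P5=25  P6=42  P7=41
Finish order: P0 → P2 → P1 → P5 → P4 → P3 → P7 → P6

P5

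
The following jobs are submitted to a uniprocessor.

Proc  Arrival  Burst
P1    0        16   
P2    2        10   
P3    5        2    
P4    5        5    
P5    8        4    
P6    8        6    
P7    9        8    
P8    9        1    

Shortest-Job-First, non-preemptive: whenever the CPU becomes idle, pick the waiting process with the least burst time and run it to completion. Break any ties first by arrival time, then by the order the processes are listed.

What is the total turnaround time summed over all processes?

Schedule: | P1 0-16 | P8 16-17 | P3 17-19 | P5 19-23 | P4 23-28 | P6 28-34 | P7 34-42 | P2 42-52 |
Completion: P1=16  P2=52  P3=19  P4=28  P5=23  P6=34  P7=42  P8=17
Turnaround (C−A): P1=16  P2=50  P3=14  P4=23  P5=15  P6=26  P7=33  P8=8
Turnaround = completion − arrival: P1=16, P2=50, P3=14, P4=23, P5=15, P6=26, P7=33, P8=8
Total turnaround = 16 + 50 + 14 + 23 + 15 + 26 + 33 + 8 = 185

185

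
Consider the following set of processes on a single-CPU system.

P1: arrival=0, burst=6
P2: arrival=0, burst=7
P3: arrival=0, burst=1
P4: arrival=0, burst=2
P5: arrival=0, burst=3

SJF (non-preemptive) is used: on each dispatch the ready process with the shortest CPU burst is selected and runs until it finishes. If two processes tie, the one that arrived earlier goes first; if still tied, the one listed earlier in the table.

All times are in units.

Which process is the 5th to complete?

Gantt: | P3 0-1 | P4 1-3 | P5 3-6 | P1 6-12 | P2 12-19 |
Completion: P1=12  P2=19  P3=1  P4=3  P5=6
Finish order: P3 → P4 → P5 → P1 → P2

P2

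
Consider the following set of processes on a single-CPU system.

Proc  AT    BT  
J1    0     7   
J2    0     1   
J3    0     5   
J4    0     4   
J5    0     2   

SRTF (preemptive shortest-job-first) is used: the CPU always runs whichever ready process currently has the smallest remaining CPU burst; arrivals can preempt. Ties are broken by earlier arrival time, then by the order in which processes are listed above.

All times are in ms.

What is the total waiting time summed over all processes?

23

Schedule: | J2 0-1 | J5 1-3 | J4 3-7 | J3 7-12 | J1 12-19 |
Completion: J1=19  J2=1  J3=12  J4=7  J5=3
Turnaround (C−A): J1=19  J2=1  J3=12  J4=7  J5=3
Waiting = turnaround − burst: J1=12, J2=0, J3=7, J4=3, J5=1
Total waiting = 12 + 0 + 7 + 3 + 1 = 23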